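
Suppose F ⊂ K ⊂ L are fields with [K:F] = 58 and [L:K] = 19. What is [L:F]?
[L:F] = 1102

The tower law says that for any tower of field extensions F ⊂ K ⊂ L with finite degrees, [L:F] = [L:K] · [K:F]. Here this gives [L:F] = 19 · 58 = 1102.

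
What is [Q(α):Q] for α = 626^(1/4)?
[Q(α):Q] = 4

α is a root of x^4 - 626. By Eisenstein's criterion at the prime p = 2 (which divides the constant term 626 but p^2 = 4 does not, since 626 is squarefree), x^4 - 626 is irreducible over Q. Hence [Q(α):Q] = 4.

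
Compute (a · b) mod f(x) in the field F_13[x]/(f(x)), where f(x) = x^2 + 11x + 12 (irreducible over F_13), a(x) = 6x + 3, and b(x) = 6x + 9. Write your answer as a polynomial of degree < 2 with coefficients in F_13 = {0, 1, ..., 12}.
a · b ≡ x + 11 (mod f(x))

Multiply in F_13[x]: a(x)·b(x) = (6x + 3)·(6x + 9) = 10x^2 + 7x + 1. This has degree ≥ 2, so divide by f(x) over F_13: 10x^2 + 7x + 1 = (10)·(x^2 + 11x + 12) + (x + 11). Hence a·b ≡ x + 11 (mod f). (F_13[x]/(f) is a field with 13^2 = 169 elements since f is irreducible of degree 2.)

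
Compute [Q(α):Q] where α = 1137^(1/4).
[Q(α):Q] = 4

α is a root of x^4 - 1137. By Eisenstein's criterion at the prime p = 3 (which divides the constant term 1137 but p^2 = 9 does not, since 1137 is squarefree), x^4 - 1137 is irreducible over Q. Hence [Q(α):Q] = 4.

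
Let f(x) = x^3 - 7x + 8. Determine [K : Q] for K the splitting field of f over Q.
[K : Q] = 6

By the rational root test, any rational root of the monic integer polynomial f(x) = x^3 - 7x + 8 must be an integer dividing the constant term 8, i.e. one of ±{1, 2, 4, 8}. Evaluating: f(1) = 2, f(-1) = 14, f(2) = 2, f(-2) = 14, f(4) = 44, f(-4) = -28, f(8) = 464, f(-8) = -448; none is 0, so f has no rational root and is therefore irreducible over Q (a cubic with no linear factor over a field is irreducible). For an irreducible cubic, the Galois group is A_3 or S_3 according as the discriminant disc(f) = -4a^3 - 27b^2 = -4·(-7)^3 - 27·(8)^2 = -356 is or is not a square in Q. Here disc(f) = -356 is not a perfect square in Q, so the Galois group of f over Q is not contained in A_3 and must be all of S_3. The splitting field has degree |S_3| = 6 over Q, so [K : Q] = 6.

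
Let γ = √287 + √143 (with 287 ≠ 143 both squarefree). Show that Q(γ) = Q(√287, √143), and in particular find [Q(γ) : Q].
[Q(γ) : Q] = 4 (equivalently, Q(γ) = Q(√287, √143))

Obviously Q(γ) ⊆ Q(√287, √143), and [Q(√287, √143):Q] = 4 (since 287, 143 are distinct squarefree integers > 1 with 41041 not a perfect square). To show equality we compute the minimal polynomial of γ. From γ = √287 + √143: γ^2 = 287 + 2√(41041) + 143 = 430 + 2√(41041), so γ^2 - 430 = 2√(41041); squaring, (γ^2 - 430)^2 = 4·41041, i.e. γ^4 - 860γ^2 + 184900 - 164164 = 0, i.e. γ^4 - 860γ^2 + 20736 = 0. So γ is a root of x^4 - 860x^2 + 20736. This polynomial is irreducible over Q: it has no rational root (each ±√287 ± √143 is irrational), and any factorization into two quadratics over Q would force √(41041) ∈ Q (pairing opposite roots) or √287, √143 ∈ Q (other pairings), all impossible. Hence [Q(γ):Q] = 4 = [Q(√287, √143):Q], so Q(γ) = Q(√287, √143).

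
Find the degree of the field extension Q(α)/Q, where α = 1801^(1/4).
[Q(α):Q] = 4

α is a root of x^4 - 1801. By Eisenstein's criterion at the prime p = 1801 (which divides the constant term 1801 but p^2 = 3243601 does not, since 1801 is squarefree), x^4 - 1801 is irreducible over Q. Hence [Q(α):Q] = 4.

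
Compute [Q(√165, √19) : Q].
[Q(√165, √19) : Q] = 4

[Q(√165):Q] = 2 (min poly x^2 - 165, irreducible since 165 is squarefree > 1). For the top step, suppose √19 ∈ Q(√165), say √19 = c + d√165 with c, d ∈ Q. Squaring: 19 = c^2 + 165d^2 + 2cd√165. Since √165 ∉ Q this forces 2cd = 0. If d = 0 then √19 = c ∈ Q, contradicting 19 squarefree > 1. If c = 0 then 19 = 165d^2, so 165·19 = (165d)^2 is a perfect square in Q — but 165·19 = 3135 is not a perfect square (since 165 and 19 are distinct squarefree integers). Contradiction. Hence √19 ∉ Q(√165), so x^2 - 19 stays irreducible over Q(√165) and [Q(√165, √19) : Q(√165)] = 2. By the tower law, [Q(√165, √19) : Q] = 2 · 2 = 4.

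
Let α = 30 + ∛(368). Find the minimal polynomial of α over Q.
m_α(x) = x^3 - 90x^2 + 2700x - 27368

Set β = α - 30 = ∛(368), so β^3 = 368. Then (α - 30)^3 - 368 = 0, i.e. α is a root of g(x) = (x - 30)^3 - 368 = x^3 - 90x^2 + 2700x - 27368. Since g(x) = h(x - 30) where h(x) = x^3 - 368, and h is irreducible over Q (because 368 is not a perfect cube, so h has no rational root, and a monic cubic with no rational root is irreducible), g is also irreducible (irreducibility is preserved under the substitution x → x - 30). Hence m_α(x) = x^3 - 90x^2 + 2700x - 27368.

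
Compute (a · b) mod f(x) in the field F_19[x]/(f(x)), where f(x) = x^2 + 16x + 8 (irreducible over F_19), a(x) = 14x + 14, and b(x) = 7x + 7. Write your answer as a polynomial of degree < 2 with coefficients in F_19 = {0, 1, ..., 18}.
a · b ≡ 15x + 17 (mod f(x))

Multiply in F_19[x]: a(x)·b(x) = (14x + 14)·(7x + 7) = 3x^2 + 6x + 3. This has degree ≥ 2, so divide by f(x) over F_19: 3x^2 + 6x + 3 = (3)·(x^2 + 16x + 8) + (15x + 17). Hence a·b ≡ 15x + 17 (mod f). (F_19[x]/(f) is a field with 19^2 = 361 elements since f is irreducible of degree 2.)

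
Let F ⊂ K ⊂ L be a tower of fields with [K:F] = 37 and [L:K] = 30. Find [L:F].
[L:F] = 1110

The tower law says that for any tower of field extensions F ⊂ K ⊂ L with finite degrees, [L:F] = [L:K] · [K:F]. Here this gives [L:F] = 30 · 37 = 1110.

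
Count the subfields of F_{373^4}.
F_{373^4} has 3 subfields

The subfields of F_{p^n} are exactly the fields F_{p^d} for d | n (each is the fixed field of the unique index-d subgroup of Gal(F_{p^n}/F_p) ≅ Z/nZ). The divisors of n = 4 are {1, 2, 4}, giving 3 subfields: F_{373^1}, F_{373^2}, F_{373^4}.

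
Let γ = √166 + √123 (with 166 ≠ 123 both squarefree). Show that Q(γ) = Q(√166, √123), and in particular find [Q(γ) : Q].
[Q(γ) : Q] = 4 (equivalently, Q(γ) = Q(√166, √123))

Obviously Q(γ) ⊆ Q(√166, √123), and [Q(√166, √123):Q] = 4 (since 166, 123 are distinct squarefree integers > 1 with 20418 not a perfect square). To show equality we compute the minimal polynomial of γ. From γ = √166 + √123: γ^2 = 166 + 2√(20418) + 123 = 289 + 2√(20418), so γ^2 - 289 = 2√(20418); squaring, (γ^2 - 289)^2 = 4·20418, i.e. γ^4 - 578γ^2 + 83521 - 81672 = 0, i.e. γ^4 - 578γ^2 + 1849 = 0. So γ is a root of x^4 - 578x^2 + 1849. This polynomial is irreducible over Q: it has no rational root (each ±√166 ± √123 is irrational), and any factorization into two quadratics over Q would force √(20418) ∈ Q (pairing opposite roots) or √166, √123 ∈ Q (other pairings), all impossible. Hence [Q(γ):Q] = 4 = [Q(√166, √123):Q], so Q(γ) = Q(√166, √123).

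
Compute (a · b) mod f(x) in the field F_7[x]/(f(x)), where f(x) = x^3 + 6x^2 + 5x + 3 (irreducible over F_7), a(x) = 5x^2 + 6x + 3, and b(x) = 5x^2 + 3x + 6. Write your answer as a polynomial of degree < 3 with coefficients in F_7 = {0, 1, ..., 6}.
a · b ≡ x^2 + 5x + 4 (mod f(x))

Multiply in F_7[x]: a(x)·b(x) = (5x^2 + 6x + 3)·(5x^2 + 3x + 6) = 4x^4 + 3x^3 + 3x + 4. This has degree ≥ 3, so divide by f(x) over F_7: 4x^4 + 3x^3 + 3x + 4 = (4x)·(x^3 + 6x^2 + 5x + 3) + (x^2 + 5x + 4). Hence a·b ≡ x^2 + 5x + 4 (mod f). (F_7[x]/(f) is a field with 7^3 = 343 elements since f is irreducible of degree 3.)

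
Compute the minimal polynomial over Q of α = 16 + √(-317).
m_α(x) = x^2 - 32x + 573

From α - 16 = √(-317), squaring gives (α - 16)^2 = -317, i.e. α^2 - 32α + 256 = -317, so α^2 - 32α + 573 = 0. The discriminant of x^2 - 32x + 573 is (-32)^2 - 4·(573) = 1024 - 2292 = -1268, and 4·(-317) is not a perfect square in Q since -317 is squarefree and ≠ 1. Hence x^2 - 32x + 573 is irreducible over Q and is the minimal polynomial of α.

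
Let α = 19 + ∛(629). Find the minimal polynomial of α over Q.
m_α(x) = x^3 - 57x^2 + 1083x - 7488

Set β = α - 19 = ∛(629), so β^3 = 629. Then (α - 19)^3 - 629 = 0, i.e. α is a root of g(x) = (x - 19)^3 - 629 = x^3 - 57x^2 + 1083x - 7488. Since g(x) = h(x - 19) where h(x) = x^3 - 629, and h is irreducible over Q (because 629 is not a perfect cube, so h has no rational root, and a monic cubic with no rational root is irreducible), g is also irreducible (irreducibility is preserved under the substitution x → x - 19). Hence m_α(x) = x^3 - 57x^2 + 1083x - 7488.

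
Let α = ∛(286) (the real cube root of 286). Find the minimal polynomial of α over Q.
m_α(x) = x^3 - 286

α satisfies α^3 = 286, so x^3 - 286 annihilates α. By the rational root test, a rational root p/q (in lowest terms) of x^3 - 286 would satisfy p^3 = 286 q^3, forcing q = 1 and p^3 = 286; but 286 is not a perfect cube, contradiction. A monic cubic over Q with no rational root is irreducible (any nontrivial factorization would include a linear factor). Hence x^3 - 286 is the minimal polynomial of α, and in particular [Q(α):Q] = 3.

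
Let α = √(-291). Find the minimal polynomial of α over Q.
m_α(x) = x^2 + 291

α satisfies α^2 + 291 = 0, so x^2 + 291 annihilates α. Since d = -291 is squarefree and ≠ 1, it is not a perfect square in Q, so x^2 + 291 has no rational root and is therefore irreducible over Q (a degree-2 polynomial over a field is irreducible iff it has no root). Hence m_α(x) = x^2 + 291.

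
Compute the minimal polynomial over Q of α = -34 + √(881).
m_α(x) = x^2 + 68x + 275

From α + 34 = √(881), squaring gives (α + 34)^2 = 881, i.e. α^2 + 68α + 1156 = 881, so α^2 + 68α + 275 = 0. The discriminant of x^2 + 68x + 275 is (68)^2 - 4·(275) = 4624 - 1100 = 3524, and 4·(881) is not a perfect square in Q since 881 is squarefree and ≠ 1. Hence x^2 + 68x + 275 is irreducible over Q and is the minimal polynomial of α.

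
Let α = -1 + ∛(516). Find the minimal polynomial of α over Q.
m_α(x) = x^3 + 3x^2 + 3x - 515

Set β = α + 1 = ∛(516), so β^3 = 516. Then (α + 1)^3 - 516 = 0, i.e. α is a root of g(x) = (x + 1)^3 - 516 = x^3 + 3x^2 + 3x - 515. Since g(x) = h(x + 1) where h(x) = x^3 - 516, and h is irreducible over Q (because 516 is not a perfect cube, so h has no rational root, and a monic cubic with no rational root is irreducible), g is also irreducible (irreducibility is preserved under the substitution x → x + 1). Hence m_α(x) = x^3 + 3x^2 + 3x - 515.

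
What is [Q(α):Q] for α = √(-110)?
[Q(α):Q] = 2

[Q(α):Q] equals the degree of the minimal polynomial of α. Here α^2 = -110 and x^2 + 110 is irreducible (d = -110 is squarefree, ≠ 1, hence not a square), so deg(m_α) = 2. Thus [Q(α):Q] = 2.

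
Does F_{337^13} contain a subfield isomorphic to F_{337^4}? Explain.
No: F_{337^4} is not a subfield of F_{337^13}

F_{p^m} embeds in F_{p^n} iff m | n. Here 4 ∤ 13 (since 13 = 3·4 + 1 with remainder 1 ≠ 0), so F_{337^4} is not a subfield of F_{337^13}. Equivalently: if it were, the tower law would give 4 = [F_{337^4}:F_337] dividing [F_{337^13}:F_337] = 13, contradiction.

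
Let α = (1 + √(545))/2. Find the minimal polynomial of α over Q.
m_α(x) = x^2 - x - 136

From 2α - 1 = √(545), squaring gives (2α - 1)^2 = 545, i.e. 4α^2 - 4α + 1 = 545, so α^2 - α + (1 - 545)/4 = 0. Since 545 ≡ 1 (mod 4), (1 - 545)/4 = -136 ∈ Z. The polynomial x^2 - x - 136 has discriminant 1 - 4·(-136) = 545, which is not a perfect square in Q (d = 545 is squarefree and ≠ 1), so x^2 - x - 136 is irreducible over Q. It is the minimal polynomial of α.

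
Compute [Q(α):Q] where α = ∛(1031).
[Q(α):Q] = 3

The minimal polynomial of α is x^3 - 1031, irreducible over Q since 1031 is not a perfect cube (so x^3 - 1031 has no rational root). Hence [Q(α):Q] = deg(m_α) = 3.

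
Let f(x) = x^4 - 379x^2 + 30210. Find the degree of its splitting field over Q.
[K : Q] = 4

Solving the quadratic in x^2: x^2 = (379 ± √(379^2 - 4·30210))/2 = (379 ± √22801)/2 = (379 ± 151)/2, giving x^2 = 265 or x^2 = 114. So f(x) = (x^2 - 265)(x^2 - 114) and the roots of f are ±√265, ±√114. Hence the splitting field is K = Q(√265, √114). Since 265 and 114 are distinct squarefree integers > 1, their product 30210 is not a perfect square, so √114 ∉ Q(√265). By the tower law [K:Q] = [Q(√265,√114):Q(√265)] · [Q(√265):Q] = 2 · 2 = 4.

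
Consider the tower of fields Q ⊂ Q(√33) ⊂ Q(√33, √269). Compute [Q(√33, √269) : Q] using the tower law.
[Q(√33, √269) : Q] = 4

[Q(√33):Q] = 2 (min poly x^2 - 33, irreducible since 33 is squarefree > 1). For the top step, suppose √269 ∈ Q(√33), say √269 = c + d√33 with c, d ∈ Q. Squaring: 269 = c^2 + 33d^2 + 2cd√33. Since √33 ∉ Q this forces 2cd = 0. If d = 0 then √269 = c ∈ Q, contradicting 269 squarefree > 1. If c = 0 then 269 = 33d^2, so 33·269 = (33d)^2 is a perfect square in Q — but 33·269 = 8877 is not a perfect square (since 33 and 269 are distinct squarefree integers). Contradiction. Hence √269 ∉ Q(√33), so x^2 - 269 stays irreducible over Q(√33) and [Q(√33, √269) : Q(√33)] = 2. By the tower law, [Q(√33, √269) : Q] = 2 · 2 = 4.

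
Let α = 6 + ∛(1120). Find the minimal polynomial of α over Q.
m_α(x) = x^3 - 18x^2 + 108x - 1336

Set β = α - 6 = ∛(1120), so β^3 = 1120. Then (α - 6)^3 - 1120 = 0, i.e. α is a root of g(x) = (x - 6)^3 - 1120 = x^3 - 18x^2 + 108x - 1336. Since g(x) = h(x - 6) where h(x) = x^3 - 1120, and h is irreducible over Q (because 1120 is not a perfect cube, so h has no rational root, and a monic cubic with no rational root is irreducible), g is also irreducible (irreducibility is preserved under the substitution x → x - 6). Hence m_α(x) = x^3 - 18x^2 + 108x - 1336.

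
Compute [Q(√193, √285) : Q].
[Q(√193, √285) : Q] = 4

[Q(√193):Q] = 2 (min poly x^2 - 193, irreducible since 193 is squarefree > 1). For the top step, suppose √285 ∈ Q(√193), say √285 = c + d√193 with c, d ∈ Q. Squaring: 285 = c^2 + 193d^2 + 2cd√193. Since √193 ∉ Q this forces 2cd = 0. If d = 0 then √285 = c ∈ Q, contradicting 285 squarefree > 1. If c = 0 then 285 = 193d^2, so 193·285 = (193d)^2 is a perfect square in Q — but 193·285 = 55005 is not a perfect square (since 193 and 285 are distinct squarefree integers). Contradiction. Hence √285 ∉ Q(√193), so x^2 - 285 stays irreducible over Q(√193) and [Q(√193, √285) : Q(√193)] = 2. By the tower law, [Q(√193, √285) : Q] = 2 · 2 = 4.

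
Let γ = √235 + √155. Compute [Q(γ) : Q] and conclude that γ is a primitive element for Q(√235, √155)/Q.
[Q(γ) : Q] = 4 (equivalently, Q(γ) = Q(√235, √155))

Obviously Q(γ) ⊆ Q(√235, √155), and [Q(√235, √155):Q] = 4 (since 235, 155 are distinct squarefree integers > 1 with 36425 not a perfect square). To show equality we compute the minimal polynomial of γ. From γ = √235 + √155: γ^2 = 235 + 2√(36425) + 155 = 390 + 2√(36425), so γ^2 - 390 = 2√(36425); squaring, (γ^2 - 390)^2 = 4·36425, i.e. γ^4 - 780γ^2 + 152100 - 145700 = 0, i.e. γ^4 - 780γ^2 + 6400 = 0. So γ is a root of x^4 - 780x^2 + 6400. This polynomial is irreducible over Q: it has no rational root (each ±√235 ± √155 is irrational), and any factorization into two quadratics over Q would force √(36425) ∈ Q (pairing opposite roots) or √235, √155 ∈ Q (other pairings), all impossible. Hence [Q(γ):Q] = 4 = [Q(√235, √155):Q], so Q(γ) = Q(√235, √155).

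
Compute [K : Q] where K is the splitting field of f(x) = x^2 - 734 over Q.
[K : Q] = 2

f(x) = x^2 - 734 factors as (x - √734)(x + √734). The splitting field is K = Q(√734). Since 734 is squarefree and > 1, it is not a perfect square, so x^2 - 734 is irreducible over Q and [Q(√734) : Q] = 2. Hence [K : Q] = 2.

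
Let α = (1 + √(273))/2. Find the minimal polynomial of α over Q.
m_α(x) = x^2 - x - 68

From 2α - 1 = √(273), squaring gives (2α - 1)^2 = 273, i.e. 4α^2 - 4α + 1 = 273, so α^2 - α + (1 - 273)/4 = 0. Since 273 ≡ 1 (mod 4), (1 - 273)/4 = -68 ∈ Z. The polynomial x^2 - x - 68 has discriminant 1 - 4·(-68) = 273, which is not a perfect square in Q (d = 273 is squarefree and ≠ 1), so x^2 - x - 68 is irreducible over Q. It is the minimal polynomial of α.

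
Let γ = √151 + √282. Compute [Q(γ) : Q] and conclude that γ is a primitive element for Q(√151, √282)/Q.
[Q(γ) : Q] = 4 (equivalently, Q(γ) = Q(√151, √282))

Obviously Q(γ) ⊆ Q(√151, √282), and [Q(√151, √282):Q] = 4 (since 151, 282 are distinct squarefree integers > 1 with 42582 not a perfect square). To show equality we compute the minimal polynomial of γ. From γ = √151 + √282: γ^2 = 151 + 2√(42582) + 282 = 433 + 2√(42582), so γ^2 - 433 = 2√(42582); squaring, (γ^2 - 433)^2 = 4·42582, i.e. γ^4 - 866γ^2 + 187489 - 170328 = 0, i.e. γ^4 - 866γ^2 + 17161 = 0. So γ is a root of x^4 - 866x^2 + 17161. This polynomial is irreducible over Q: it has no rational root (each ±√151 ± √282 is irrational), and any factorization into two quadratics over Q would force √(42582) ∈ Q (pairing opposite roots) or √151, √282 ∈ Q (other pairings), all impossible. Hence [Q(γ):Q] = 4 = [Q(√151, √282):Q], so Q(γ) = Q(√151, √282).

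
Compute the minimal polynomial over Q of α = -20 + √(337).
m_α(x) = x^2 + 40x + 63

From α + 20 = √(337), squaring gives (α + 20)^2 = 337, i.e. α^2 + 40α + 400 = 337, so α^2 + 40α + 63 = 0. The discriminant of x^2 + 40x + 63 is (40)^2 - 4·(63) = 1600 - 252 = 1348, and 4·(337) is not a perfect square in Q since 337 is squarefree and ≠ 1. Hence x^2 + 40x + 63 is irreducible over Q and is the minimal polynomial of α.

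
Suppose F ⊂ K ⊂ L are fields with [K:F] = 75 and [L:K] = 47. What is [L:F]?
[L:F] = 3525

The tower law says that for any tower of field extensions F ⊂ K ⊂ L with finite degrees, [L:F] = [L:K] · [K:F]. Here this gives [L:F] = 47 · 75 = 3525.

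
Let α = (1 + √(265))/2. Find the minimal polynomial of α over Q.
m_α(x) = x^2 - x - 66

From 2α - 1 = √(265), squaring gives (2α - 1)^2 = 265, i.e. 4α^2 - 4α + 1 = 265, so α^2 - α + (1 - 265)/4 = 0. Since 265 ≡ 1 (mod 4), (1 - 265)/4 = -66 ∈ Z. The polynomial x^2 - x - 66 has discriminant 1 - 4·(-66) = 265, which is not a perfect square in Q (d = 265 is squarefree and ≠ 1), so x^2 - x - 66 is irreducible over Q. It is the minimal polynomial of α.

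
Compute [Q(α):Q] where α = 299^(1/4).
[Q(α):Q] = 4

α is a root of x^4 - 299. By Eisenstein's criterion at the prime p = 13 (which divides the constant term 299 but p^2 = 169 does not, since 299 is squarefree), x^4 - 299 is irreducible over Q. Hence [Q(α):Q] = 4.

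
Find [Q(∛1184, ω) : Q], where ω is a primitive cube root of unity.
[Q(∛1184, ω) : Q] = 6

[Q(∛1184):Q] = 3 (min poly x^3 - 1184, irreducible since 1184 is not a perfect cube). [Q(ω):Q] = 2 (min poly x^2 + x + 1). Since Q(∛1184) ⊂ R and ω ∉ R, we have ω ∉ Q(∛1184), so x^2 + x + 1 remains irreducible over Q(∛1184) and [Q(∛1184, ω) : Q(∛1184)] = 2. By the tower law, [Q(∛1184, ω) : Q] = 3 · 2 = 6. (In fact Q(∛1184, ω) is the splitting field of x^3 - 1184 over Q.)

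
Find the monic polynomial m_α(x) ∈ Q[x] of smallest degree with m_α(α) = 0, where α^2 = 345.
m_α(x) = x^2 - 345

α satisfies α^2 - 345 = 0, so x^2 - 345 annihilates α. Since d = 345 is squarefree and ≠ 1, it is not a perfect square in Q, so x^2 - 345 has no rational root and is therefore irreducible over Q (a degree-2 polynomial over a field is irreducible iff it has no root). Hence m_α(x) = x^2 - 345.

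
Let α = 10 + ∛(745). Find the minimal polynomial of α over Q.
m_α(x) = x^3 - 30x^2 + 300x - 1745

Set β = α - 10 = ∛(745), so β^3 = 745. Then (α - 10)^3 - 745 = 0, i.e. α is a root of g(x) = (x - 10)^3 - 745 = x^3 - 30x^2 + 300x - 1745. Since g(x) = h(x - 10) where h(x) = x^3 - 745, and h is irreducible over Q (because 745 is not a perfect cube, so h has no rational root, and a monic cubic with no rational root is irreducible), g is also irreducible (irreducibility is preserved under the substitution x → x - 10). Hence m_α(x) = x^3 - 30x^2 + 300x - 1745.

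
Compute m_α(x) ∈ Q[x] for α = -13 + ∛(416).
m_α(x) = x^3 + 39x^2 + 507x + 1781

Set β = α + 13 = ∛(416), so β^3 = 416. Then (α + 13)^3 - 416 = 0, i.e. α is a root of g(x) = (x + 13)^3 - 416 = x^3 + 39x^2 + 507x + 1781. Since g(x) = h(x + 13) where h(x) = x^3 - 416, and h is irreducible over Q (because 416 is not a perfect cube, so h has no rational root, and a monic cubic with no rational root is irreducible), g is also irreducible (irreducibility is preserved under the substitution x → x + 13). Hence m_α(x) = x^3 + 39x^2 + 507x + 1781.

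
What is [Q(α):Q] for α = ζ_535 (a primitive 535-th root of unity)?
[Q(α):Q] = 424

The minimal polynomial of ζ_535 over Q is the 535-th cyclotomic polynomial Φ_535(x), which is irreducible over Q and has degree φ(535) = 424. Hence [Q(α):Q] = φ(535) = 424.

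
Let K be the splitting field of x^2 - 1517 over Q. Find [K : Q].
[K : Q] = 2

f(x) = x^2 - 1517 factors as (x - √1517)(x + √1517). The splitting field is K = Q(√1517). Since 1517 is squarefree and > 1, it is not a perfect square, so x^2 - 1517 is irreducible over Q and [Q(√1517) : Q] = 2. Hence [K : Q] = 2.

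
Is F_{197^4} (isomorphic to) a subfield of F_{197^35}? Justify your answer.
No: F_{197^4} is not a subfield of F_{197^35}

F_{p^m} embeds in F_{p^n} iff m | n. Here 4 ∤ 35 (since 35 = 8·4 + 3 with remainder 3 ≠ 0), so F_{197^4} is not a subfield of F_{197^35}. Equivalently: if it were, the tower law would give 4 = [F_{197^4}:F_197] dividing [F_{197^35}:F_197] = 35, contradiction.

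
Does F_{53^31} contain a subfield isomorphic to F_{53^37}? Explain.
No: F_{53^37} is not a subfield of F_{53^31}

F_{p^m} embeds in F_{p^n} iff m | n. Here 37 ∤ 31 (since 31 = 0·37 + 31 with remainder 31 ≠ 0), so F_{53^37} is not a subfield of F_{53^31}. Equivalently: if it were, the tower law would give 37 = [F_{53^37}:F_53] dividing [F_{53^31}:F_53] = 31, contradiction.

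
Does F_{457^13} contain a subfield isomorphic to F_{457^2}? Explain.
No: F_{457^2} is not a subfield of F_{457^13}

F_{p^m} embeds in F_{p^n} iff m | n. Here 2 ∤ 13 (since 13 = 6·2 + 1 with remainder 1 ≠ 0), so F_{457^2} is not a subfield of F_{457^13}. Equivalently: if it were, the tower law would give 2 = [F_{457^2}:F_457] dividing [F_{457^13}:F_457] = 13, contradiction.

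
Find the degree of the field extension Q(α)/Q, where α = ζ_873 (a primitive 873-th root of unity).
[Q(α):Q] = 576

The minimal polynomial of ζ_873 over Q is the 873-th cyclotomic polynomial Φ_873(x), which is irreducible over Q and has degree φ(873) = 576. Hence [Q(α):Q] = φ(873) = 576.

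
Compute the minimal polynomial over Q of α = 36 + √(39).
m_α(x) = x^2 - 72x + 1257

From α - 36 = √(39), squaring gives (α - 36)^2 = 39, i.e. α^2 - 72α + 1296 = 39, so α^2 - 72α + 1257 = 0. The discriminant of x^2 - 72x + 1257 is (-72)^2 - 4·(1257) = 5184 - 5028 = 156, and 4·(39) is not a perfect square in Q since 39 is squarefree and ≠ 1. Hence x^2 - 72x + 1257 is irreducible over Q and is the minimal polynomial of α.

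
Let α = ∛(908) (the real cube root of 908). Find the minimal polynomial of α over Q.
m_α(x) = x^3 - 908

α satisfies α^3 = 908, so x^3 - 908 annihilates α. By the rational root test, a rational root p/q (in lowest terms) of x^3 - 908 would satisfy p^3 = 908 q^3, forcing q = 1 and p^3 = 908; but 908 is not a perfect cube, contradiction. A monic cubic over Q with no rational root is irreducible (any nontrivial factorization would include a linear factor). Hence x^3 - 908 is the minimal polynomial of α, and in particular [Q(α):Q] = 3.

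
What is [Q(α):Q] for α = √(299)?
[Q(α):Q] = 2

[Q(α):Q] equals the degree of the minimal polynomial of α. Here α^2 = 299 and x^2 - 299 is irreducible (d = 299 is squarefree, ≠ 1, hence not a square), so deg(m_α) = 2. Thus [Q(α):Q] = 2.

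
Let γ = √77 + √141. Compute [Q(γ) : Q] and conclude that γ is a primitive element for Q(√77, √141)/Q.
[Q(γ) : Q] = 4 (equivalently, Q(γ) = Q(√77, √141))

Obviously Q(γ) ⊆ Q(√77, √141), and [Q(√77, √141):Q] = 4 (since 77, 141 are distinct squarefree integers > 1 with 10857 not a perfect square). To show equality we compute the minimal polynomial of γ. From γ = √77 + √141: γ^2 = 77 + 2√(10857) + 141 = 218 + 2√(10857), so γ^2 - 218 = 2√(10857); squaring, (γ^2 - 218)^2 = 4·10857, i.e. γ^4 - 436γ^2 + 47524 - 43428 = 0, i.e. γ^4 - 436γ^2 + 4096 = 0. So γ is a root of x^4 - 436x^2 + 4096. This polynomial is irreducible over Q: it has no rational root (each ±√77 ± √141 is irrational), and any factorization into two quadratics over Q would force √(10857) ∈ Q (pairing opposite roots) or √77, √141 ∈ Q (other pairings), all impossible. Hence [Q(γ):Q] = 4 = [Q(√77, √141):Q], so Q(γ) = Q(√77, √141).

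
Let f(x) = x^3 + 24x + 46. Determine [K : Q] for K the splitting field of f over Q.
[K : Q] = 6

By the rational root test, any rational root of the monic integer polynomial f(x) = x^3 + 24x + 46 must be an integer dividing the constant term 46, i.e. one of ±{1, 2, 23, 46}. Evaluating: f(1) = 71, f(-1) = 21, f(2) = 102, f(-2) = -10, f(23) = 12765, f(-23) = -12673, f(46) = 98486, f(-46) = -98394; none is 0, so f has no rational root and is therefore irreducible over Q (a cubic with no linear factor over a field is irreducible). For an irreducible cubic, the Galois group is A_3 or S_3 according as the discriminant disc(f) = -4a^3 - 27b^2 = -4·(24)^3 - 27·(46)^2 = -112428 is or is not a square in Q. Here disc(f) = -112428 is not a perfect square in Q, so the Galois group of f over Q is not contained in A_3 and must be all of S_3. The splitting field has degree |S_3| = 6 over Q, so [K : Q] = 6.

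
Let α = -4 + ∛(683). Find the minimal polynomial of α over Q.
m_α(x) = x^3 + 12x^2 + 48x - 619

Set β = α + 4 = ∛(683), so β^3 = 683. Then (α + 4)^3 - 683 = 0, i.e. α is a root of g(x) = (x + 4)^3 - 683 = x^3 + 12x^2 + 48x - 619. Since g(x) = h(x + 4) where h(x) = x^3 - 683, and h is irreducible over Q (because 683 is not a perfect cube, so h has no rational root, and a monic cubic with no rational root is irreducible), g is also irreducible (irreducibility is preserved under the substitution x → x + 4). Hence m_α(x) = x^3 + 12x^2 + 48x - 619.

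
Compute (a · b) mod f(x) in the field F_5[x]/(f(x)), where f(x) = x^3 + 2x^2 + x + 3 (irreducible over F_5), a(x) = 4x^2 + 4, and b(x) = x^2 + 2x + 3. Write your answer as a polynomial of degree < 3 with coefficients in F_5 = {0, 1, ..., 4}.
a · b ≡ 2x^2 + x + 2 (mod f(x))

Multiply in F_5[x]: a(x)·b(x) = (4x^2 + 4)·(x^2 + 2x + 3) = 4x^4 + 3x^3 + x^2 + 3x + 2. This has degree ≥ 3, so divide by f(x) over F_5: 4x^4 + 3x^3 + x^2 + 3x + 2 = (4x)·(x^3 + 2x^2 + x + 3) + (2x^2 + x + 2). Hence a·b ≡ 2x^2 + x + 2 (mod f). (F_5[x]/(f) is a field with 5^3 = 125 elements since f is irreducible of degree 3.)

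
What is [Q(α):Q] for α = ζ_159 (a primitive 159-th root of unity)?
[Q(α):Q] = 104

The minimal polynomial of ζ_159 over Q is the 159-th cyclotomic polynomial Φ_159(x), which is irreducible over Q and has degree φ(159) = 104. Hence [Q(α):Q] = φ(159) = 104.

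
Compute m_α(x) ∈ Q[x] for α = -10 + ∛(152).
m_α(x) = x^3 + 30x^2 + 300x + 848

Set β = α + 10 = ∛(152), so β^3 = 152. Then (α + 10)^3 - 152 = 0, i.e. α is a root of g(x) = (x + 10)^3 - 152 = x^3 + 30x^2 + 300x + 848. Since g(x) = h(x + 10) where h(x) = x^3 - 152, and h is irreducible over Q (because 152 is not a perfect cube, so h has no rational root, and a monic cubic with no rational root is irreducible), g is also irreducible (irreducibility is preserved under the substitution x → x + 10). Hence m_α(x) = x^3 + 30x^2 + 300x + 848.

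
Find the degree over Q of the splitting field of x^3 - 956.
[K : Q] = 6

The roots of x^3 - 956 are ∛956, ω∛956, ω^2∛956 where ω = e^(2πi/3) is a primitive cube root of unity, so K = Q(∛956, ω). Now [Q(∛956):Q] = 3 (since 956 is not a perfect cube, x^3 - 956 is irreducible) and [Q(ω):Q] = 2. Both 2 and 3 divide [K:Q], and [K:Q] ≤ 3·2 = 6, so [K:Q] = 6. (Equivalently: Q(∛956) ⊂ R but ω ∉ R, so [K : Q(∛956)] = 2.)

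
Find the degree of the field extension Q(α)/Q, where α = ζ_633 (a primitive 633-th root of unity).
[Q(α):Q] = 420

The minimal polynomial of ζ_633 over Q is the 633-th cyclotomic polynomial Φ_633(x), which is irreducible over Q and has degree φ(633) = 420. Hence [Q(α):Q] = φ(633) = 420.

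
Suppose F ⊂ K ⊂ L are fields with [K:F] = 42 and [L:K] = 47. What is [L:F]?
[L:F] = 1974

The tower law says that for any tower of field extensions F ⊂ K ⊂ L with finite degrees, [L:F] = [L:K] · [K:F]. Here this gives [L:F] = 47 · 42 = 1974.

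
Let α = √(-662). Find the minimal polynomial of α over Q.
m_α(x) = x^2 + 662

α satisfies α^2 + 662 = 0, so x^2 + 662 annihilates α. Since d = -662 is squarefree and ≠ 1, it is not a perfect square in Q, so x^2 + 662 has no rational root and is therefore irreducible over Q (a degree-2 polynomial over a field is irreducible iff it has no root). Hence m_α(x) = x^2 + 662.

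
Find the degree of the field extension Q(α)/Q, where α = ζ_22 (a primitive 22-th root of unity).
[Q(α):Q] = 10

The minimal polynomial of ζ_22 over Q is the 22-th cyclotomic polynomial Φ_22(x), which is irreducible over Q and has degree φ(22) = 10. Hence [Q(α):Q] = φ(22) = 10.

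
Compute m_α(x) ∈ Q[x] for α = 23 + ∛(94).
m_α(x) = x^3 - 69x^2 + 1587x - 12261

Set β = α - 23 = ∛(94), so β^3 = 94. Then (α - 23)^3 - 94 = 0, i.e. α is a root of g(x) = (x - 23)^3 - 94 = x^3 - 69x^2 + 1587x - 12261. Since g(x) = h(x - 23) where h(x) = x^3 - 94, and h is irreducible over Q (because 94 is not a perfect cube, so h has no rational root, and a monic cubic with no rational root is irreducible), g is also irreducible (irreducibility is preserved under the substitution x → x - 23). Hence m_α(x) = x^3 - 69x^2 + 1587x - 12261.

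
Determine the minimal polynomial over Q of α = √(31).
m_α(x) = x^2 - 31

α satisfies α^2 - 31 = 0, so x^2 - 31 annihilates α. Since d = 31 is squarefree and ≠ 1, it is not a perfect square in Q, so x^2 - 31 has no rational root and is therefore irreducible over Q (a degree-2 polynomial over a field is irreducible iff it has no root). Hence m_α(x) = x^2 - 31.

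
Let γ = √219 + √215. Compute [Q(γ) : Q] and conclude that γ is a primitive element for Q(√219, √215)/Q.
[Q(γ) : Q] = 4 (equivalently, Q(γ) = Q(√219, √215))

Obviously Q(γ) ⊆ Q(√219, √215), and [Q(√219, √215):Q] = 4 (since 219, 215 are distinct squarefree integers > 1 with 47085 not a perfect square). To show equality we compute the minimal polynomial of γ. From γ = √219 + √215: γ^2 = 219 + 2√(47085) + 215 = 434 + 2√(47085), so γ^2 - 434 = 2√(47085); squaring, (γ^2 - 434)^2 = 4·47085, i.e. γ^4 - 868γ^2 + 188356 - 188340 = 0, i.e. γ^4 - 868γ^2 + 16 = 0. So γ is a root of x^4 - 868x^2 + 16. This polynomial is irreducible over Q: it has no rational root (each ±√219 ± √215 is irrational), and any factorization into two quadratics over Q would force √(47085) ∈ Q (pairing opposite roots) or √219, √215 ∈ Q (other pairings), all impossible. Hence [Q(γ):Q] = 4 = [Q(√219, √215):Q], so Q(γ) = Q(√219, √215).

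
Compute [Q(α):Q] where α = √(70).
[Q(α):Q] = 2

[Q(α):Q] equals the degree of the minimal polynomial of α. Here α^2 = 70 and x^2 - 70 is irreducible (d = 70 is squarefree, ≠ 1, hence not a square), so deg(m_α) = 2. Thus [Q(α):Q] = 2.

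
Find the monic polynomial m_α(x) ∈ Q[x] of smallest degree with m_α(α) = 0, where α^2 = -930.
m_α(x) = x^2 + 930

α satisfies α^2 + 930 = 0, so x^2 + 930 annihilates α. Since d = -930 is squarefree and ≠ 1, it is not a perfect square in Q, so x^2 + 930 has no rational root and is therefore irreducible over Q (a degree-2 polynomial over a field is irreducible iff it has no root). Hence m_α(x) = x^2 + 930.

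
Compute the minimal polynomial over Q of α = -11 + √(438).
m_α(x) = x^2 + 22x - 317

From α + 11 = √(438), squaring gives (α + 11)^2 = 438, i.e. α^2 + 22α + 121 = 438, so α^2 + 22α - 317 = 0. The discriminant of x^2 + 22x - 317 is (22)^2 - 4·(-317) = 484 + 1268 = 1752, and 4·(438) is not a perfect square in Q since 438 is squarefree and ≠ 1. Hence x^2 + 22x - 317 is irreducible over Q and is the minimal polynomial of α.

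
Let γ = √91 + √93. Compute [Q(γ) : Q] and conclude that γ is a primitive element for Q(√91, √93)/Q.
[Q(γ) : Q] = 4 (equivalently, Q(γ) = Q(√91, √93))

Obviously Q(γ) ⊆ Q(√91, √93), and [Q(√91, √93):Q] = 4 (since 91, 93 are distinct squarefree integers > 1 with 8463 not a perfect square). To show equality we compute the minimal polynomial of γ. From γ = √91 + √93: γ^2 = 91 + 2√(8463) + 93 = 184 + 2√(8463), so γ^2 - 184 = 2√(8463); squaring, (γ^2 - 184)^2 = 4·8463, i.e. γ^4 - 368γ^2 + 33856 - 33852 = 0, i.e. γ^4 - 368γ^2 + 4 = 0. So γ is a root of x^4 - 368x^2 + 4. This polynomial is irreducible over Q: it has no rational root (each ±√91 ± √93 is irrational), and any factorization into two quadratics over Q would force √(8463) ∈ Q (pairing opposite roots) or √91, √93 ∈ Q (other pairings), all impossible. Hence [Q(γ):Q] = 4 = [Q(√91, √93):Q], so Q(γ) = Q(√91, √93).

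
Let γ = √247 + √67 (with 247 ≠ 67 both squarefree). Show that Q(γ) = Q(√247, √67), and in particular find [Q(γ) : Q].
[Q(γ) : Q] = 4 (equivalently, Q(γ) = Q(√247, √67))

Obviously Q(γ) ⊆ Q(√247, √67), and [Q(√247, √67):Q] = 4 (since 247, 67 are distinct squarefree integers > 1 with 16549 not a perfect square). To show equality we compute the minimal polynomial of γ. From γ = √247 + √67: γ^2 = 247 + 2√(16549) + 67 = 314 + 2√(16549), so γ^2 - 314 = 2√(16549); squaring, (γ^2 - 314)^2 = 4·16549, i.e. γ^4 - 628γ^2 + 98596 - 66196 = 0, i.e. γ^4 - 628γ^2 + 32400 = 0. So γ is a root of x^4 - 628x^2 + 32400. This polynomial is irreducible over Q: it has no rational root (each ±√247 ± √67 is irrational), and any factorization into two quadratics over Q would force √(16549) ∈ Q (pairing opposite roots) or √247, √67 ∈ Q (other pairings), all impossible. Hence [Q(γ):Q] = 4 = [Q(√247, √67):Q], so Q(γ) = Q(√247, √67).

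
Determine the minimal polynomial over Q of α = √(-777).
m_α(x) = x^2 + 777

α satisfies α^2 + 777 = 0, so x^2 + 777 annihilates α. Since d = -777 is squarefree and ≠ 1, it is not a perfect square in Q, so x^2 + 777 has no rational root and is therefore irreducible over Q (a degree-2 polynomial over a field is irreducible iff it has no root). Hence m_α(x) = x^2 + 777.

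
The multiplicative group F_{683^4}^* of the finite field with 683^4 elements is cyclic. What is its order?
|F_{683^4}^*| = 217611987120

F_{683^4} has 683^4 = 217611987121 elements; its multiplicative group consists of all nonzero elements, so |F_{683^4}^*| = 217611987121 - 1 = 217611987120. (It is cyclic since any finite subgroup of the multiplicative group of a field is cyclic.)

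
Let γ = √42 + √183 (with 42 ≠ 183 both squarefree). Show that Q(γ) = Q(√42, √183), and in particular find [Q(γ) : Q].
[Q(γ) : Q] = 4 (equivalently, Q(γ) = Q(√42, √183))

Obviously Q(γ) ⊆ Q(√42, √183), and [Q(√42, √183):Q] = 4 (since 42, 183 are distinct squarefree integers > 1 with 7686 not a perfect square). To show equality we compute the minimal polynomial of γ. From γ = √42 + √183: γ^2 = 42 + 2√(7686) + 183 = 225 + 2√(7686), so γ^2 - 225 = 2√(7686); squaring, (γ^2 - 225)^2 = 4·7686, i.e. γ^4 - 450γ^2 + 50625 - 30744 = 0, i.e. γ^4 - 450γ^2 + 19881 = 0. So γ is a root of x^4 - 450x^2 + 19881. This polynomial is irreducible over Q: it has no rational root (each ±√42 ± √183 is irrational), and any factorization into two quadratics over Q would force √(7686) ∈ Q (pairing opposite roots) or √42, √183 ∈ Q (other pairings), all impossible. Hence [Q(γ):Q] = 4 = [Q(√42, √183):Q], so Q(γ) = Q(√42, √183).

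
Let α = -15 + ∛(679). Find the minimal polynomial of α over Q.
m_α(x) = x^3 + 45x^2 + 675x + 2696

Set β = α + 15 = ∛(679), so β^3 = 679. Then (α + 15)^3 - 679 = 0, i.e. α is a root of g(x) = (x + 15)^3 - 679 = x^3 + 45x^2 + 675x + 2696. Since g(x) = h(x + 15) where h(x) = x^3 - 679, and h is irreducible over Q (because 679 is not a perfect cube, so h has no rational root, and a monic cubic with no rational root is irreducible), g is also irreducible (irreducibility is preserved under the substitution x → x + 15). Hence m_α(x) = x^3 + 45x^2 + 675x + 2696.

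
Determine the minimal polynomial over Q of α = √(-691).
m_α(x) = x^2 + 691

α satisfies α^2 + 691 = 0, so x^2 + 691 annihilates α. Since d = -691 is squarefree and ≠ 1, it is not a perfect square in Q, so x^2 + 691 has no rational root and is therefore irreducible over Q (a degree-2 polynomial over a field is irreducible iff it has no root). Hence m_α(x) = x^2 + 691.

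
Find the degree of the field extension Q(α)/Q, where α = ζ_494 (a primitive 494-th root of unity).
[Q(α):Q] = 216

The minimal polynomial of ζ_494 over Q is the 494-th cyclotomic polynomial Φ_494(x), which is irreducible over Q and has degree φ(494) = 216. Hence [Q(α):Q] = φ(494) = 216.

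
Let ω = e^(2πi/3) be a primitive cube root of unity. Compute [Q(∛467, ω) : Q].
[Q(∛467, ω) : Q] = 6

[Q(∛467):Q] = 3 (min poly x^3 - 467, irreducible since 467 is not a perfect cube). [Q(ω):Q] = 2 (min poly x^2 + x + 1). Since Q(∛467) ⊂ R and ω ∉ R, we have ω ∉ Q(∛467), so x^2 + x + 1 remains irreducible over Q(∛467) and [Q(∛467, ω) : Q(∛467)] = 2. By the tower law, [Q(∛467, ω) : Q] = 3 · 2 = 6. (In fact Q(∛467, ω) is the splitting field of x^3 - 467 over Q.)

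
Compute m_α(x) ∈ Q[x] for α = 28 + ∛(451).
m_α(x) = x^3 - 84x^2 + 2352x - 22403

Set β = α - 28 = ∛(451), so β^3 = 451. Then (α - 28)^3 - 451 = 0, i.e. α is a root of g(x) = (x - 28)^3 - 451 = x^3 - 84x^2 + 2352x - 22403. Since g(x) = h(x - 28) where h(x) = x^3 - 451, and h is irreducible over Q (because 451 is not a perfect cube, so h has no rational root, and a monic cubic with no rational root is irreducible), g is also irreducible (irreducibility is preserved under the substitution x → x - 28). Hence m_α(x) = x^3 - 84x^2 + 2352x - 22403.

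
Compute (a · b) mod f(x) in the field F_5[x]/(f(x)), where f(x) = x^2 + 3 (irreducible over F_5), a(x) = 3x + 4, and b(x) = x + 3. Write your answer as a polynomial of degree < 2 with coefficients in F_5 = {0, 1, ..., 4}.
a · b ≡ 3x + 3 (mod f(x))

Multiply in F_5[x]: a(x)·b(x) = (3x + 4)·(x + 3) = 3x^2 + 3x + 2. This has degree ≥ 2, so divide by f(x) over F_5: 3x^2 + 3x + 2 = (3)·(x^2 + 3) + (3x + 3). Hence a·b ≡ 3x + 3 (mod f). (F_5[x]/(f) is a field with 5^2 = 25 elements since f is irreducible of degree 2.)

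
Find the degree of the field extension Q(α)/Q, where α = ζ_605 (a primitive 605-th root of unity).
[Q(α):Q] = 440

The minimal polynomial of ζ_605 over Q is the 605-th cyclotomic polynomial Φ_605(x), which is irreducible over Q and has degree φ(605) = 440. Hence [Q(α):Q] = φ(605) = 440.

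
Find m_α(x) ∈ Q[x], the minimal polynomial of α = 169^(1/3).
m_α(x) = x^3 - 169

α satisfies α^3 = 169, so x^3 - 169 annihilates α. By the rational root test, a rational root p/q (in lowest terms) of x^3 - 169 would satisfy p^3 = 169 q^3, forcing q = 1 and p^3 = 169; but 169 is not a perfect cube, contradiction. A monic cubic over Q with no rational root is irreducible (any nontrivial factorization would include a linear factor). Hence x^3 - 169 is the minimal polynomial of α, and in particular [Q(α):Q] = 3.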